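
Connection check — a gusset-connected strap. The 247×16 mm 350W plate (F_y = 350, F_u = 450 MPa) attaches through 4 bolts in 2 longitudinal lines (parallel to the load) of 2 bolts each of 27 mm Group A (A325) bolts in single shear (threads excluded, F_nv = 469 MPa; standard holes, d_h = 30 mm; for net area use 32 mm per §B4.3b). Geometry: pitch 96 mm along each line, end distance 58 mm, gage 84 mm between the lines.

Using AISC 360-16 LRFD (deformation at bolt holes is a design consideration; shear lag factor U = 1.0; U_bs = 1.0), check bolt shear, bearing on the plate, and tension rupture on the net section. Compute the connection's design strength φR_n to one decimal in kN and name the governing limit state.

805.6 kN (bolt shear governs)

Bolt shear: A_b = π(27)²/4 = 572.56 mm². φR_n = 0.75 × 469 × 572.56 × 4 × 1 = 805.6 kN.
Bearing (16 mm plate, F_u = 450 MPa): end bolts L_c = 58 − 30/2 = 43, R_n = min(1.2×43×16×450, 2.4×27×16×450) = 371.52 kN/bolt; interior L_c = 96 − 30 = 66, R_n = 466.56 kN/bolt. φR_n = 0.75 × (2×371.52 + 2×466.56) = 1257.1 kN.
Tension rupture (net): A_n = (247 − 2×32)×16 = 2928 mm² (U = 1.0, A_e = A_n). φR_n = 0.75 × 450 × 2928 = 988.2 kN.
Governing: min(805.6, 1257.1, 988.2) = 805.6 kN → bolt shear.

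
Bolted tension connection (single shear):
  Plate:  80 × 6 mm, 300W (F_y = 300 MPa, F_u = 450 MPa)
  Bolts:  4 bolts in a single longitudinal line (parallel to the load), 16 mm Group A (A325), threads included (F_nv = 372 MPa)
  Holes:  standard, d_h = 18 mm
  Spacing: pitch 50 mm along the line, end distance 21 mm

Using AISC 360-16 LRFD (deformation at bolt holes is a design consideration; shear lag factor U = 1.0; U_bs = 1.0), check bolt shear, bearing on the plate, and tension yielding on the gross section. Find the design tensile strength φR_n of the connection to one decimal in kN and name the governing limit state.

129.6 kN (gross-section yield governs)

Bolt shear: A_b = π(16)²/4 = 201.06 mm². φR_n = 0.75 × 372 × 201.06 × 4 × 1 = 224.4 kN.
Bearing (6 mm plate, F_u = 450 MPa): end bolts L_c = 21 − 18/2 = 12, R_n = min(1.2×12×6×450, 2.4×16×6×450) = 38.88 kN/bolt; interior L_c = 50 − 18 = 32, R_n = 103.68 kN/bolt. φR_n = 0.75 × (1×38.88 + 3×103.68) = 262.4 kN.
Tension yield (gross): A_g = 80×6 = 480 mm². φR_n = 0.90 × 300 × 480 = 129.6 kN.
Governing: min(224.4, 262.4, 129.6) = 129.6 kN → gross-section yield.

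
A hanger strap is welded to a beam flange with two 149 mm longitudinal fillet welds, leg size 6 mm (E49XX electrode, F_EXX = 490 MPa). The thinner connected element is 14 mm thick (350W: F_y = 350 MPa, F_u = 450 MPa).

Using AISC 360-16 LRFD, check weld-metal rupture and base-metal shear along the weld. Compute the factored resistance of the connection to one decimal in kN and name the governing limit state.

Weld metal: throat = 0.707×6 = 4.242 mm, L = 2×149 = 298 mm. φR_n = 0.75 × 0.6 × 490 × 4.242 × 298 = 278.7 kN.
Base metal shear (14 mm plate): yield φR_n = 1.0×0.6×350×14×298 = 876.1 kN; rupture φR_n = 0.75×0.6×450×14×298 = 844.8 kN; take 844.8 kN (rupture).
Governing: min(278.7, 844.8) = 278.7 kN → weld metal.

278.7 kN (weld metal governs)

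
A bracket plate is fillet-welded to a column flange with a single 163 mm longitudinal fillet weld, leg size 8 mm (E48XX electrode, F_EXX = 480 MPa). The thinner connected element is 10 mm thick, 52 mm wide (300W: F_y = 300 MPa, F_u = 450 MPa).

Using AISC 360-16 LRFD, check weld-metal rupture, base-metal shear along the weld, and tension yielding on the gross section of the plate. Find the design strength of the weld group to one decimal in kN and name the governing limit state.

Weld metal: throat = 0.707×8 = 5.656 mm, L = 163 mm. φR_n = 0.75 × 0.6 × 480 × 5.656 × 163 = 199.1 kN.
Base metal shear (10 mm plate): yield φR_n = 1.0×0.6×300×10×163 = 293.4 kN; rupture φR_n = 0.75×0.6×450×10×163 = 330.1 kN; take 293.4 kN (yield).
Tension yield (gross): A_g = 52×10 = 520 mm². φR_n = 0.90 × 300 × 520 = 140.4 kN.
Governing: min(199.1, 293.4, 140.4) = 140.4 kN → gross-section yield.

140.4 kN (gross-section yield governs)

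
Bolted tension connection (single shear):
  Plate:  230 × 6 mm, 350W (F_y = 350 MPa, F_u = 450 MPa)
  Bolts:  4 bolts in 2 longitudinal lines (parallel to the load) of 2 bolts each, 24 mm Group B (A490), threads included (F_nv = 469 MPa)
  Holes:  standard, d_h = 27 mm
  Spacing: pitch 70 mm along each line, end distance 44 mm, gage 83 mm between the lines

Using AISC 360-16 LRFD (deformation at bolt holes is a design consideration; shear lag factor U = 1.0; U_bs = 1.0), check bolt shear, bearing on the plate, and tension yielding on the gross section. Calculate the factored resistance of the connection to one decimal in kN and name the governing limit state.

Bolt shear: A_b = π(24)²/4 = 452.39 mm². φR_n = 0.75 × 469 × 452.39 × 4 × 1 = 636.5 kN.
Bearing (6 mm plate, F_u = 450 MPa): end bolts L_c = 44 − 27/2 = 30.5, R_n = min(1.2×30.5×6×450, 2.4×24×6×450) = 98.82 kN/bolt; interior L_c = 70 − 27 = 43, R_n = 139.32 kN/bolt. φR_n = 0.75 × (2×98.82 + 2×139.32) = 357.2 kN.
Tension yield (gross): A_g = 230×6 = 1380 mm². φR_n = 0.90 × 350 × 1380 = 434.7 kN.
Governing: min(636.5, 357.2, 434.7) = 357.2 kN → bearing.

357.2 kN (bearing governs)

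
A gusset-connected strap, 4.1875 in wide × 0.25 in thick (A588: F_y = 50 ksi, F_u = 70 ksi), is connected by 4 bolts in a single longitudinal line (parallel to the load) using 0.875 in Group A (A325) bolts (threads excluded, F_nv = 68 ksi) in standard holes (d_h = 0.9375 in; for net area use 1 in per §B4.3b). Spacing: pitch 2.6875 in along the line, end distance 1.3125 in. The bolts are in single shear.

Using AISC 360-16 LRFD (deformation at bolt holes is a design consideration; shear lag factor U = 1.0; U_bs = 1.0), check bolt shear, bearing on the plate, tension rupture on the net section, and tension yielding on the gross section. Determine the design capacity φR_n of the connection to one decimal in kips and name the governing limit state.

41.8 kips (net-section rupture governs)

Bolt shear: A_b = π(0.875)²/4 = 0.60132 in². φR_n = 0.75 × 68 × 0.60132 × 4 × 1 = 122.7 kips.
Bearing (0.25 in plate, F_u = 70 ksi): end bolts L_c = 1.3125 − 0.9375/2 = 0.84375, R_n = min(1.2×0.84375×0.25×70, 2.4×0.875×0.25×70) = 17.719 kips/bolt; interior L_c = 2.6875 − 0.9375 = 1.75, R_n = 36.75 kips/bolt. φR_n = 0.75 × (1×17.719 + 3×36.75) = 96.0 kips.
Tension rupture (net): A_n = (4.1875 − 1×1)×0.25 = 0.79688 in² (U = 1.0, A_e = A_n). φR_n = 0.75 × 70 × 0.79688 = 41.8 kips.
Tension yield (gross): A_g = 4.1875×0.25 = 1.0469 in². φR_n = 0.90 × 50 × 1.0469 = 47.1 kips.
Governing: min(122.7, 96.0, 41.8, 47.1) = 41.8 kips → net-section rupture.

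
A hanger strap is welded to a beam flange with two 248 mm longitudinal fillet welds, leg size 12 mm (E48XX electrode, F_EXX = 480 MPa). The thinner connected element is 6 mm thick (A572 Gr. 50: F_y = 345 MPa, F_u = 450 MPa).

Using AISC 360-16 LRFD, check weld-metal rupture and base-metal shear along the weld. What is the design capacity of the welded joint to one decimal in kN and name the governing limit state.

602.6 kN (base-metal shear governs)

Weld metal: throat = 0.707×12 = 8.484 mm, L = 2×248 = 496 mm. φR_n = 0.75 × 0.6 × 480 × 8.484 × 496 = 908.9 kN.
Base metal shear (6 mm plate): yield φR_n = 1.0×0.6×345×6×496 = 616.0 kN; rupture φR_n = 0.75×0.6×450×6×496 = 602.6 kN; take 602.6 kN (rupture).
Governing: min(908.9, 602.6) = 602.6 kN → base-metal shear.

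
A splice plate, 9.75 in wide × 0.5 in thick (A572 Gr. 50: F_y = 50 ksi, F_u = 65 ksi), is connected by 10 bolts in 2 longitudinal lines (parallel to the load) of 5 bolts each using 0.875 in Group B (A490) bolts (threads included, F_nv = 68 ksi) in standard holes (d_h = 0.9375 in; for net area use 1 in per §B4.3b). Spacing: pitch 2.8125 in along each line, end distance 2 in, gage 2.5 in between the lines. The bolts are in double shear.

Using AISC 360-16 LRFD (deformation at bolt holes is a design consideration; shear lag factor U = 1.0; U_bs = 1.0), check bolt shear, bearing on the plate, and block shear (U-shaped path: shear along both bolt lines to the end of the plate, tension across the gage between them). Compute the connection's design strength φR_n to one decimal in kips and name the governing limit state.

292.5 kips (block shear governs)

Bolt shear: A_b = π(0.875)²/4 = 0.60132 in². φR_n = 0.75 × 68 × 0.60132 × 10 × 2 = 613.3 kips.
Bearing (0.5 in plate, F_u = 65 ksi): end bolts L_c = 2 − 0.9375/2 = 1.53125, R_n = min(1.2×1.53125×0.5×65, 2.4×0.875×0.5×65) = 59.719 kips/bolt; interior L_c = 2.8125 − 0.9375 = 1.875, R_n = 68.25 kips/bolt. φR_n = 0.75 × (2×59.719 + 8×68.25) = 499.1 kips.
Block shear: shear path 2×[2+4×2.8125] = 2×13.25 in, A_gv = 13.25, A_nv = 2×(13.25 − 4.5×1)×0.5 = 8.75 in²; tension across gage: (2.5 − 1×1)×0.5 = 0.75 in². R_n = min(0.6×65×8.75, 0.6×50×13.25) + 1.0×65×0.75 = min(341.25, 397.5) + 48.75 = 390 kips. φR_n = 0.75 × 390 = 292.5 kips.
Governing: min(613.3, 499.1, 292.5) = 292.5 kips → block shear.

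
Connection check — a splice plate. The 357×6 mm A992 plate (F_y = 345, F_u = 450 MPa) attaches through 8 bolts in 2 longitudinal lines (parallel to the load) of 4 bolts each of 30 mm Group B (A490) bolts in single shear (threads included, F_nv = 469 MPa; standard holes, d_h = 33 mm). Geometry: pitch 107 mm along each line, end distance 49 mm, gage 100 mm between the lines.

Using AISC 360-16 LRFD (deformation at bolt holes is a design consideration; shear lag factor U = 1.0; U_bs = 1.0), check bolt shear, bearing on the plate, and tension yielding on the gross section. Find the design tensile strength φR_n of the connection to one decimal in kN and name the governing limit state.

Bolt shear: A_b = π(30)²/4 = 706.86 mm². φR_n = 0.75 × 469 × 706.86 × 8 × 1 = 1989.1 kN.
Bearing (6 mm plate, F_u = 450 MPa): end bolts L_c = 49 − 33/2 = 32.5, R_n = min(1.2×32.5×6×450, 2.4×30×6×450) = 105.3 kN/bolt; interior L_c = 107 − 33 = 74, R_n = 194.4 kN/bolt. φR_n = 0.75 × (2×105.3 + 6×194.4) = 1032.8 kN.
Tension yield (gross): A_g = 357×6 = 2142 mm². φR_n = 0.90 × 345 × 2142 = 665.1 kN.
Governing: min(1989.1, 1032.8, 665.1) = 665.1 kN → gross-section yield.

665.1 kN (gross-section yield governs)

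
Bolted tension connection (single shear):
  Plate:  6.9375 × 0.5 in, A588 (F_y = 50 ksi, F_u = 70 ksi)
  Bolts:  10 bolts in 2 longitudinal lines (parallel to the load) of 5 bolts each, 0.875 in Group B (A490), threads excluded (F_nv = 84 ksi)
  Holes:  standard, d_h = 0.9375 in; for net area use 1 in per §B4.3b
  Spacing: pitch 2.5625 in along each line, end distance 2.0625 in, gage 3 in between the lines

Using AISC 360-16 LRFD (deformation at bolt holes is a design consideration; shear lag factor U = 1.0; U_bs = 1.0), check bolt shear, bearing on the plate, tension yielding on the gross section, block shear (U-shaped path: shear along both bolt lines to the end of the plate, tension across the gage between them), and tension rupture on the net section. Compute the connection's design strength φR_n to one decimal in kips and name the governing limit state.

129.6 kips (net-section rupture governs)

Bolt shear: A_b = π(0.875)²/4 = 0.60132 in². φR_n = 0.75 × 84 × 0.60132 × 10 × 1 = 378.8 kips.
Bearing (0.5 in plate, F_u = 70 ksi): end bolts L_c = 2.0625 − 0.9375/2 = 1.59375, R_n = min(1.2×1.59375×0.5×70, 2.4×0.875×0.5×70) = 66.938 kips/bolt; interior L_c = 2.5625 − 0.9375 = 1.625, R_n = 68.25 kips/bolt. φR_n = 0.75 × (2×66.938 + 8×68.25) = 509.9 kips.
Tension yield (gross): A_g = 6.9375×0.5 = 3.4688 in². φR_n = 0.90 × 50 × 3.4688 = 156.1 kips.
Block shear: shear path 2×[2.0625+4×2.5625] = 2×12.3125 in, A_gv = 12.313, A_nv = 2×(12.3125 − 4.5×1)×0.5 = 7.8125 in²; tension across gage: (3 − 1×1)×0.5 = 1 in². R_n = min(0.6×70×7.8125, 0.6×50×12.313) + 1.0×70×1 = min(328.13, 369.39) + 70 = 398.13 kips. φR_n = 0.75 × 398.13 = 298.6 kips.
Tension rupture (net): A_n = (6.9375 − 2×1)×0.5 = 2.4688 in² (U = 1.0, A_e = A_n). φR_n = 0.75 × 70 × 2.4688 = 129.6 kips.
Governing: min(378.8, 509.9, 156.1, 298.6, 129.6) = 129.6 kips → net-section rupture.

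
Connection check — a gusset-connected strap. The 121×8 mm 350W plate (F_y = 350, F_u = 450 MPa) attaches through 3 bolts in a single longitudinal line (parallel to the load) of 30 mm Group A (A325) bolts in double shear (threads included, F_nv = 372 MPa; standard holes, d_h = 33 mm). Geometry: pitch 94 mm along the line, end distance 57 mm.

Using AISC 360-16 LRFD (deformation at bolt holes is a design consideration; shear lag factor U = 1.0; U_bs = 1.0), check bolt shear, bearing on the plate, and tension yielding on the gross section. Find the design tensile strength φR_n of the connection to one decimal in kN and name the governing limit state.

304.9 kN (gross-section yield governs)

Bolt shear: A_b = π(30)²/4 = 706.86 mm². φR_n = 0.75 × 372 × 706.86 × 3 × 2 = 1183.3 kN.
Bearing (8 mm plate, F_u = 450 MPa): end bolts L_c = 57 − 33/2 = 40.5, R_n = min(1.2×40.5×8×450, 2.4×30×8×450) = 174.96 kN/bolt; interior L_c = 94 − 33 = 61, R_n = 259.2 kN/bolt. φR_n = 0.75 × (1×174.96 + 2×259.2) = 520.0 kN.
Tension yield (gross): A_g = 121×8 = 968 mm². φR_n = 0.90 × 350 × 968 = 304.9 kN.
Governing: min(1183.3, 520.0, 304.9) = 304.9 kN → gross-section yield.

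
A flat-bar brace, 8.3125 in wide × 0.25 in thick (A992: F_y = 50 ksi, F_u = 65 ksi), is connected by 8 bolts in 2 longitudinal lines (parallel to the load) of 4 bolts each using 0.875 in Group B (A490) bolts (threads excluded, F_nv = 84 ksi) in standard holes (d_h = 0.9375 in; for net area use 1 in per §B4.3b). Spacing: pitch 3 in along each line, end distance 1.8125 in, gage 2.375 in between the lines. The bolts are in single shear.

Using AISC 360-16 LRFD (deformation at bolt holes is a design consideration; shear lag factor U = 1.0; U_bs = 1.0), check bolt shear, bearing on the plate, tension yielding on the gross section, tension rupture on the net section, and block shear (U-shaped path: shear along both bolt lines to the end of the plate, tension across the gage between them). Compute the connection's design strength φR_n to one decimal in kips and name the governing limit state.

76.9 kips (net-section rupture governs)

Bolt shear: A_b = π(0.875)²/4 = 0.60132 in². φR_n = 0.75 × 84 × 0.60132 × 8 × 1 = 303.1 kips.
Bearing (0.25 in plate, F_u = 65 ksi): end bolts L_c = 1.8125 − 0.9375/2 = 1.34375, R_n = min(1.2×1.34375×0.25×65, 2.4×0.875×0.25×65) = 26.203 kips/bolt; interior L_c = 3 − 0.9375 = 2.0625, R_n = 34.125 kips/bolt. φR_n = 0.75 × (2×26.203 + 6×34.125) = 192.9 kips.
Tension yield (gross): A_g = 8.3125×0.25 = 2.0781 in². φR_n = 0.90 × 50 × 2.0781 = 93.5 kips.
Tension rupture (net): A_n = (8.3125 − 2×1)×0.25 = 1.5781 in² (U = 1.0, A_e = A_n). φR_n = 0.75 × 65 × 1.5781 = 76.9 kips.
Block shear: shear path 2×[1.8125+3×3] = 2×10.8125 in, A_gv = 5.4063, A_nv = 2×(10.8125 − 3.5×1)×0.25 = 3.6563 in²; tension across gage: (2.375 − 1×1)×0.25 = 0.34375 in². R_n = min(0.6×65×3.6563, 0.6×50×5.4063) + 1.0×65×0.34375 = min(142.6, 162.19) + 22.344 = 164.94 kips. φR_n = 0.75 × 164.94 = 123.7 kips.
Governing: min(303.1, 192.9, 93.5, 76.9, 123.7) = 76.9 kips → net-section rupture.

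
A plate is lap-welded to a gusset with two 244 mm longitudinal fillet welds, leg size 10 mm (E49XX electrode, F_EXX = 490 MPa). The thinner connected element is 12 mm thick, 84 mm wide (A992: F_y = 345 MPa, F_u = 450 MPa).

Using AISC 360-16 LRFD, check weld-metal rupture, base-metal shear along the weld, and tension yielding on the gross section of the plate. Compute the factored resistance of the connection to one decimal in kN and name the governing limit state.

Weld metal: throat = 0.707×10 = 7.07 mm, L = 2×244 = 488 mm. φR_n = 0.75 × 0.6 × 490 × 7.07 × 488 = 760.8 kN.
Base metal shear (12 mm plate): yield φR_n = 1.0×0.6×345×12×488 = 1212.2 kN; rupture φR_n = 0.75×0.6×450×12×488 = 1185.8 kN; take 1185.8 kN (rupture).
Tension yield (gross): A_g = 84×12 = 1008 mm². φR_n = 0.90 × 345 × 1008 = 313.0 kN.
Governing: min(760.8, 1185.8, 313.0) = 313.0 kN → gross-section yield.

313.0 kN (gross-section yield governs)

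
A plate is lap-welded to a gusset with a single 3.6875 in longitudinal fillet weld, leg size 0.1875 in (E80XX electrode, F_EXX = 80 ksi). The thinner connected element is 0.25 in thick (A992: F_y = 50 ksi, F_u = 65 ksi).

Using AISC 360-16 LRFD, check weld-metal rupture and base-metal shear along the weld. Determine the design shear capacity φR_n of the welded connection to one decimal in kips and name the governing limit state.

Weld metal: throat = 0.707×0.1875 = 0.13256 in, L = 3.6875 in. φR_n = 0.75 × 0.6 × 80 × 0.13256 × 3.6875 = 17.6 kips.
Base metal shear (0.25 in plate): yield φR_n = 1.0×0.6×50×0.25×3.6875 = 27.7 kips; rupture φR_n = 0.75×0.6×65×0.25×3.6875 = 27.0 kips; take 27.0 kips (rupture).
Governing: min(17.6, 27.0) = 17.6 kips → weld metal.

17.6 kips (weld metal governs)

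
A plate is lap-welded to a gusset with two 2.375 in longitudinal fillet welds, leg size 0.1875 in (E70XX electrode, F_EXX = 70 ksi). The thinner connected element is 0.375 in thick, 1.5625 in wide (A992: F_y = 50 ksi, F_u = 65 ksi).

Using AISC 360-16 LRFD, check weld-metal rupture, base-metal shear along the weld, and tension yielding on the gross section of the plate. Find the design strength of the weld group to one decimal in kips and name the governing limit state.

Weld metal: throat = 0.707×0.1875 = 0.13256 in, L = 2×2.375 = 4.75 in. φR_n = 0.75 × 0.6 × 70 × 0.13256 × 4.75 = 19.8 kips.
Base metal shear (0.375 in plate): yield φR_n = 1.0×0.6×50×0.375×4.75 = 53.4 kips; rupture φR_n = 0.75×0.6×65×0.375×4.75 = 52.1 kips; take 52.1 kips (rupture).
Tension yield (gross): A_g = 1.5625×0.375 = 0.58594 in². φR_n = 0.90 × 50 × 0.58594 = 26.4 kips.
Governing: min(19.8, 52.1, 26.4) = 19.8 kips → weld metal.

19.8 kips (weld metal governs)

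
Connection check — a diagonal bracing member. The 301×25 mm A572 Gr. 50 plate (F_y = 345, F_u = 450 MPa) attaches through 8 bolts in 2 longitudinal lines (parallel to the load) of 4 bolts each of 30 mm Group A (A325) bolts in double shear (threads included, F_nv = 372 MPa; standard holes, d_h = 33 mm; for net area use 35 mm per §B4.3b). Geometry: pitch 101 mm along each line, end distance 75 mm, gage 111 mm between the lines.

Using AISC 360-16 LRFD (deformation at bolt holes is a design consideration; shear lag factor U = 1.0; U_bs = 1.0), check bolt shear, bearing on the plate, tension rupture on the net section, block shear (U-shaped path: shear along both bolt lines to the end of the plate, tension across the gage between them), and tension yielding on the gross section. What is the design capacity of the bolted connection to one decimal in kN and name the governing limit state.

1949.1 kN (net-section rupture governs)

Bolt shear: A_b = π(30)²/4 = 706.86 mm². φR_n = 0.75 × 372 × 706.86 × 8 × 2 = 3155.4 kN.
Bearing (25 mm plate, F_u = 450 MPa): end bolts L_c = 75 − 33/2 = 58.5, R_n = min(1.2×58.5×25×450, 2.4×30×25×450) = 789.75 kN/bolt; interior L_c = 101 − 33 = 68, R_n = 810 kN/bolt. φR_n = 0.75 × (2×789.75 + 6×810) = 4829.6 kN.
Tension rupture (net): A_n = (301 − 2×35)×25 = 5775 mm² (U = 1.0, A_e = A_n). φR_n = 0.75 × 450 × 5775 = 1949.1 kN.
Block shear: shear path 2×[75+3×101] = 2×378 mm, A_gv = 18900, A_nv = 2×(378 − 3.5×35)×25 = 12775 mm²; tension across gage: (111 − 1×35)×25 = 1900 mm². R_n = min(0.6×450×12775, 0.6×345×18900) + 1.0×450×1900 = min(3449.3, 3912.3) + 855 = 4304.3 kN. φR_n = 0.75 × 4304.3 = 3228.2 kN.
Tension yield (gross): A_g = 301×25 = 7525 mm². φR_n = 0.90 × 345 × 7525 = 2336.5 kN.
Governing: min(3155.4, 4829.6, 1949.1, 3228.2, 2336.5) = 1949.1 kN → net-section rupture.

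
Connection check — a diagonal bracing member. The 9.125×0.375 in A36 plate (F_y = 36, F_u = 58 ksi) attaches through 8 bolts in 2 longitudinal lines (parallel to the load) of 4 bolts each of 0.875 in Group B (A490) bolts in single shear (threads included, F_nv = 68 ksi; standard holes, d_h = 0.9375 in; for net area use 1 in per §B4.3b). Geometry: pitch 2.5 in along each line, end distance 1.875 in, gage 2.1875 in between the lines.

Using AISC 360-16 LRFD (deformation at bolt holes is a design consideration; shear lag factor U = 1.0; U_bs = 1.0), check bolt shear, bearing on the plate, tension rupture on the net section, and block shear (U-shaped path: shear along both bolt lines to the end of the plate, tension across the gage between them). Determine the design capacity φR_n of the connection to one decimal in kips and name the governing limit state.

Bolt shear: A_b = π(0.875)²/4 = 0.60132 in². φR_n = 0.75 × 68 × 0.60132 × 8 × 1 = 245.3 kips.
Bearing (0.375 in plate, F_u = 58 ksi): end bolts L_c = 1.875 − 0.9375/2 = 1.40625, R_n = min(1.2×1.40625×0.375×58, 2.4×0.875×0.375×58) = 36.703 kips/bolt; interior L_c = 2.5 − 0.9375 = 1.5625, R_n = 40.781 kips/bolt. φR_n = 0.75 × (2×36.703 + 6×40.781) = 238.6 kips.
Tension rupture (net): A_n = (9.125 − 2×1)×0.375 = 2.6719 in² (U = 1.0, A_e = A_n). φR_n = 0.75 × 58 × 2.6719 = 116.2 kips.
Block shear: shear path 2×[1.875+3×2.5] = 2×9.375 in, A_gv = 7.0313, A_nv = 2×(9.375 − 3.5×1)×0.375 = 4.4063 in²; tension across gage: (2.1875 − 1×1)×0.375 = 0.44531 in². R_n = min(0.6×58×4.4063, 0.6×36×7.0313) + 1.0×58×0.44531 = min(153.34, 151.88) + 25.828 = 177.71 kips. φR_n = 0.75 × 177.71 = 133.3 kips.
Governing: min(245.3, 238.6, 116.2, 133.3) = 116.2 kips → net-section rupture.

116.2 kips (net-section rupture governs)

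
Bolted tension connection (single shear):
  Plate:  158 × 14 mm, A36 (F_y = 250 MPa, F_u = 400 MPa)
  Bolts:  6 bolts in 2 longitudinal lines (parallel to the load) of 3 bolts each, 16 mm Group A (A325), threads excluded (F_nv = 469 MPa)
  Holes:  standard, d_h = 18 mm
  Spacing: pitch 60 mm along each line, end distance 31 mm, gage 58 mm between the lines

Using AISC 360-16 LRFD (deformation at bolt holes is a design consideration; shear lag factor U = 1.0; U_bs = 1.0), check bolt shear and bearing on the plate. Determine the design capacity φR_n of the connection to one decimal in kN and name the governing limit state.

Bolt shear: A_b = π(16)²/4 = 201.06 mm². φR_n = 0.75 × 469 × 201.06 × 6 × 1 = 424.3 kN.
Bearing (14 mm plate, F_u = 400 MPa): end bolts L_c = 31 − 18/2 = 22, R_n = min(1.2×22×14×400, 2.4×16×14×400) = 147.84 kN/bolt; interior L_c = 60 − 18 = 42, R_n = 215.04 kN/bolt. φR_n = 0.75 × (2×147.84 + 4×215.04) = 866.9 kN.
Governing: min(424.3, 866.9) = 424.3 kN → bolt shear.

424.3 kN (bolt shear governs)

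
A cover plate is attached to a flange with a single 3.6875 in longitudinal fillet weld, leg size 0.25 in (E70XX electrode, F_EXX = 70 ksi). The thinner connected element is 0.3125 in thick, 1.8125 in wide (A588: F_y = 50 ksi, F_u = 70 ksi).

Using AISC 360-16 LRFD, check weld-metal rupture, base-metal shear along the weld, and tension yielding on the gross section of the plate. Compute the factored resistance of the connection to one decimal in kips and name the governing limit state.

Weld metal: throat = 0.707×0.25 = 0.17675 in, L = 3.6875 in. φR_n = 0.75 × 0.6 × 70 × 0.17675 × 3.6875 = 20.5 kips.
Base metal shear (0.3125 in plate): yield φR_n = 1.0×0.6×50×0.3125×3.6875 = 34.6 kips; rupture φR_n = 0.75×0.6×70×0.3125×3.6875 = 36.3 kips; take 34.6 kips (yield).
Tension yield (gross): A_g = 1.8125×0.3125 = 0.56641 in². φR_n = 0.90 × 50 × 0.56641 = 25.5 kips.
Governing: min(20.5, 34.6, 25.5) = 20.5 kips → weld metal.

20.5 kips (weld metal governs)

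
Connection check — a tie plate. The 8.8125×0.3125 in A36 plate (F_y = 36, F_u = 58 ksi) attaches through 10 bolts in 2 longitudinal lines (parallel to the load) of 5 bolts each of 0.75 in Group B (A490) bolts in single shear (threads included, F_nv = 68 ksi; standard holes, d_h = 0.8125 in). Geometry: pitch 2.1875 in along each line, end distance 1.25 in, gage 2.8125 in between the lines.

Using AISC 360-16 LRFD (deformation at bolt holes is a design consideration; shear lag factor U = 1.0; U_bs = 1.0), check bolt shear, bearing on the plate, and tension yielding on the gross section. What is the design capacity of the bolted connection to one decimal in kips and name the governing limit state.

Bolt shear: A_b = π(0.75)²/4 = 0.44179 in². φR_n = 0.75 × 68 × 0.44179 × 10 × 1 = 225.3 kips.
Bearing (0.3125 in plate, F_u = 58 ksi): end bolts L_c = 1.25 − 0.8125/2 = 0.84375, R_n = min(1.2×0.84375×0.3125×58, 2.4×0.75×0.3125×58) = 18.352 kips/bolt; interior L_c = 2.1875 − 0.8125 = 1.375, R_n = 29.906 kips/bolt. φR_n = 0.75 × (2×18.352 + 8×29.906) = 207.0 kips.
Tension yield (gross): A_g = 8.8125×0.3125 = 2.7539 in². φR_n = 0.90 × 36 × 2.7539 = 89.2 kips.
Governing: min(225.3, 207.0, 89.2) = 89.2 kips → gross-section yield.

89.2 kips (gross-section yield governs)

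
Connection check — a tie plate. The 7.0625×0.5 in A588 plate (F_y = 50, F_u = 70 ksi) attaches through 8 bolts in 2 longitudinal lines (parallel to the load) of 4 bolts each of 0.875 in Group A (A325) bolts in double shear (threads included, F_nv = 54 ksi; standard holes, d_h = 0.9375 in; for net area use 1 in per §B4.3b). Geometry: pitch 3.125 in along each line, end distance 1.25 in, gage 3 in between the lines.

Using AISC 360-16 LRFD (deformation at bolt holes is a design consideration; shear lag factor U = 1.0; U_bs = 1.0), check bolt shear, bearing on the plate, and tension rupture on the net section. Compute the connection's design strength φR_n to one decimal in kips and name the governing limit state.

132.9 kips (net-section rupture governs)

Bolt shear: A_b = π(0.875)²/4 = 0.60132 in². φR_n = 0.75 × 54 × 0.60132 × 8 × 2 = 389.7 kips.
Bearing (0.5 in plate, F_u = 70 ksi): end bolts L_c = 1.25 − 0.9375/2 = 0.78125, R_n = min(1.2×0.78125×0.5×70, 2.4×0.875×0.5×70) = 32.813 kips/bolt; interior L_c = 3.125 − 0.9375 = 2.1875, R_n = 73.5 kips/bolt. φR_n = 0.75 × (2×32.813 + 6×73.5) = 380.0 kips.
Tension rupture (net): A_n = (7.0625 − 2×1)×0.5 = 2.5313 in² (U = 1.0, A_e = A_n). φR_n = 0.75 × 70 × 2.5313 = 132.9 kips.
Governing: min(389.7, 380.0, 132.9) = 132.9 kips → net-section rupture.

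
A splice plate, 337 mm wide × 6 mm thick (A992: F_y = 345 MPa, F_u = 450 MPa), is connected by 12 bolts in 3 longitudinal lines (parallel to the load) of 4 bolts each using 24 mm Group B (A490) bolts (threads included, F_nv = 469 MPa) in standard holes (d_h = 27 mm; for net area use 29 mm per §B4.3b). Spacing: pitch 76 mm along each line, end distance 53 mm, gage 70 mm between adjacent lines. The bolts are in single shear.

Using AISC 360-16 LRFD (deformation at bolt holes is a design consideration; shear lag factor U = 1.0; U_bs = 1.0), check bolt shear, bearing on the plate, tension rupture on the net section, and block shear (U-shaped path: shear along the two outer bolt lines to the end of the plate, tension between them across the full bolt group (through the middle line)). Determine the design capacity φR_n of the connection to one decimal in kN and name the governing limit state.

Bolt shear: A_b = π(24)²/4 = 452.39 mm². φR_n = 0.75 × 469 × 452.39 × 12 × 1 = 1909.5 kN.
Bearing (6 mm plate, F_u = 450 MPa): end bolts L_c = 53 − 27/2 = 39.5, R_n = min(1.2×39.5×6×450, 2.4×24×6×450) = 127.98 kN/bolt; interior L_c = 76 − 27 = 49, R_n = 155.52 kN/bolt. φR_n = 0.75 × (3×127.98 + 9×155.52) = 1337.7 kN.
Tension rupture (net): A_n = (337 − 3×29)×6 = 1500 mm² (U = 1.0, A_e = A_n). φR_n = 0.75 × 450 × 1500 = 506.3 kN.
Block shear: shear path 2×[53+3×76] = 2×281 mm, A_gv = 3372, A_nv = 2×(281 − 3.5×29)×6 = 2154 mm²; tension across gage: (140 − 2×29)×6 = 492 mm². R_n = min(0.6×450×2154, 0.6×345×3372) + 1.0×450×492 = min(581.58, 698) + 221.4 = 802.98 kN. φR_n = 0.75 × 802.98 = 602.2 kN.
Governing: min(1909.5, 1337.7, 506.3, 602.2) = 506.3 kN → net-section rupture.

506.3 kN (net-section rupture governs)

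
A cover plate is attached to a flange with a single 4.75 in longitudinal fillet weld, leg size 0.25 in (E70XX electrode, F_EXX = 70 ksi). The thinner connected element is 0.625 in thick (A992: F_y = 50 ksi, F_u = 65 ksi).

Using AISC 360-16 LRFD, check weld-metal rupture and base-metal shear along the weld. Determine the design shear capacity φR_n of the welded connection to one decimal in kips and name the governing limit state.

26.4 kips (weld metal governs)

Weld metal: throat = 0.707×0.25 = 0.17675 in, L = 4.75 in. φR_n = 0.75 × 0.6 × 70 × 0.17675 × 4.75 = 26.4 kips.
Base metal shear (0.625 in plate): yield φR_n = 1.0×0.6×50×0.625×4.75 = 89.1 kips; rupture φR_n = 0.75×0.6×65×0.625×4.75 = 86.8 kips; take 86.8 kips (rupture).
Governing: min(26.4, 86.8) = 26.4 kips → weld metal.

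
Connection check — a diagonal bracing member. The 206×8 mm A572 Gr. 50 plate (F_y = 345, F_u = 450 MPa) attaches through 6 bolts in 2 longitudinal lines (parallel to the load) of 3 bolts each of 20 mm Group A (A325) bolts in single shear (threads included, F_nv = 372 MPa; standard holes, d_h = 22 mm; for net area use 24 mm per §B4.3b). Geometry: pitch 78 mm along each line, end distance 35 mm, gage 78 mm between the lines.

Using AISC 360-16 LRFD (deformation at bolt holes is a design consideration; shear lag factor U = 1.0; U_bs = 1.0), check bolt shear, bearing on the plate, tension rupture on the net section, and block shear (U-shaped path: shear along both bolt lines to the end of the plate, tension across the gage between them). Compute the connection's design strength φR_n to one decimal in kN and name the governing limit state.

Bolt shear: A_b = π(20)²/4 = 314.16 mm². φR_n = 0.75 × 372 × 314.16 × 6 × 1 = 525.9 kN.
Bearing (8 mm plate, F_u = 450 MPa): end bolts L_c = 35 − 22/2 = 24, R_n = min(1.2×24×8×450, 2.4×20×8×450) = 103.68 kN/bolt; interior L_c = 78 − 22 = 56, R_n = 172.8 kN/bolt. φR_n = 0.75 × (2×103.68 + 4×172.8) = 673.9 kN.
Tension rupture (net): A_n = (206 − 2×24)×8 = 1264 mm² (U = 1.0, A_e = A_n). φR_n = 0.75 × 450 × 1264 = 426.6 kN.
Block shear: shear path 2×[35+2×78] = 2×191 mm, A_gv = 3056, A_nv = 2×(191 − 2.5×24)×8 = 2096 mm²; tension across gage: (78 − 1×24)×8 = 432 mm². R_n = min(0.6×450×2096, 0.6×345×3056) + 1.0×450×432 = min(565.92, 632.59) + 194.4 = 760.32 kN. φR_n = 0.75 × 760.32 = 570.2 kN.
Governing: min(525.9, 673.9, 426.6, 570.2) = 426.6 kN → net-section rupture.

426.6 kN (net-section rupture governs)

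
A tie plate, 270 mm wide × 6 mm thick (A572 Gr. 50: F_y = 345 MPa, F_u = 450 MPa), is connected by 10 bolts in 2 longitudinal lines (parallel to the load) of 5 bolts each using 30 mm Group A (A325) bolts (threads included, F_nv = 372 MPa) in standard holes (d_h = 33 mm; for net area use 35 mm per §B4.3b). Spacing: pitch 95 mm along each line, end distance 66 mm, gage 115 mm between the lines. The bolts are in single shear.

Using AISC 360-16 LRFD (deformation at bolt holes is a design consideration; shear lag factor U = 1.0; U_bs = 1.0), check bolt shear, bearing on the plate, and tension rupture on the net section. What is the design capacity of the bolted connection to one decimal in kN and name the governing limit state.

405.0 kN (net-section rupture governs)

Bolt shear: A_b = π(30)²/4 = 706.86 mm². φR_n = 0.75 × 372 × 706.86 × 10 × 1 = 1972.1 kN.
Bearing (6 mm plate, F_u = 450 MPa): end bolts L_c = 66 − 33/2 = 49.5, R_n = min(1.2×49.5×6×450, 2.4×30×6×450) = 160.38 kN/bolt; interior L_c = 95 − 33 = 62, R_n = 194.4 kN/bolt. φR_n = 0.75 × (2×160.38 + 8×194.4) = 1407.0 kN.
Tension rupture (net): A_n = (270 − 2×35)×6 = 1200 mm² (U = 1.0, A_e = A_n). φR_n = 0.75 × 450 × 1200 = 405.0 kN.
Governing: min(1972.1, 1407.0, 405.0) = 405.0 kN → net-section rupture.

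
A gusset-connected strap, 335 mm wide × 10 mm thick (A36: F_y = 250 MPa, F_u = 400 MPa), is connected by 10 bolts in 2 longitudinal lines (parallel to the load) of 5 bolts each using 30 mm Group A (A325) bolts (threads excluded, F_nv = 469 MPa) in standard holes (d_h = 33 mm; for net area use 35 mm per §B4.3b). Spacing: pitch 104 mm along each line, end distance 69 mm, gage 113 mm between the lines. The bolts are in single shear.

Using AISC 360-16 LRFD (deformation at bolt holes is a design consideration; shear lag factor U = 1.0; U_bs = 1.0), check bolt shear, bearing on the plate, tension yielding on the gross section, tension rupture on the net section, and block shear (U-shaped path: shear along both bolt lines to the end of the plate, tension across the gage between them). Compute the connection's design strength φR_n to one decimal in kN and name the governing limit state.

753.8 kN (gross-section yield governs)

Bolt shear: A_b = π(30)²/4 = 706.86 mm². φR_n = 0.75 × 469 × 706.86 × 10 × 1 = 2486.4 kN.
Bearing (10 mm plate, F_u = 400 MPa): end bolts L_c = 69 − 33/2 = 52.5, R_n = min(1.2×52.5×10×400, 2.4×30×10×400) = 252 kN/bolt; interior L_c = 104 − 33 = 71, R_n = 288 kN/bolt. φR_n = 0.75 × (2×252 + 8×288) = 2106.0 kN.
Tension yield (gross): A_g = 335×10 = 3350 mm². φR_n = 0.90 × 250 × 3350 = 753.8 kN.
Tension rupture (net): A_n = (335 − 2×35)×10 = 2650 mm² (U = 1.0, A_e = A_n). φR_n = 0.75 × 400 × 2650 = 795.0 kN.
Block shear: shear path 2×[69+4×104] = 2×485 mm, A_gv = 9700, A_nv = 2×(485 − 4.5×35)×10 = 6550 mm²; tension across gage: (113 − 1×35)×10 = 780 mm². R_n = min(0.6×400×6550, 0.6×250×9700) + 1.0×400×780 = min(1572, 1455) + 312 = 1767 kN. φR_n = 0.75 × 1767 = 1325.3 kN.
Governing: min(2486.4, 2106.0, 753.8, 795.0, 1325.3) = 753.8 kN → gross-section yield.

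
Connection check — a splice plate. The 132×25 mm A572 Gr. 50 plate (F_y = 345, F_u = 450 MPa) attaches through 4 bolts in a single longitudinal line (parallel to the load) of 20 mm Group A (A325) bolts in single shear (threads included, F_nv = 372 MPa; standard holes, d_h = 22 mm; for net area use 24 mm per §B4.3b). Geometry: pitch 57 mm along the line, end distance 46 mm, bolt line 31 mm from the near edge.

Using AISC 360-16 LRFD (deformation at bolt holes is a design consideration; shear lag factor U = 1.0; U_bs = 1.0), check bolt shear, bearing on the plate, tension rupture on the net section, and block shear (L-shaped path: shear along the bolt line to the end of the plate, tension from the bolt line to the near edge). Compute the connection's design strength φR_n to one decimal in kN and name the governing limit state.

350.6 kN (bolt shear governs)

Bolt shear: A_b = π(20)²/4 = 314.16 mm². φR_n = 0.75 × 372 × 314.16 × 4 × 1 = 350.6 kN.
Bearing (25 mm plate, F_u = 450 MPa): end bolts L_c = 46 − 22/2 = 35, R_n = min(1.2×35×25×450, 2.4×20×25×450) = 472.5 kN/bolt; interior L_c = 57 − 22 = 35, R_n = 472.5 kN/bolt. φR_n = 0.75 × (1×472.5 + 3×472.5) = 1417.5 kN.
Tension rupture (net): A_n = (132 − 1×24)×25 = 2700 mm² (U = 1.0, A_e = A_n). φR_n = 0.75 × 450 × 2700 = 911.3 kN.
Block shear: shear path 1×[46+3×57] = 1×217 mm, A_gv = 5425, A_nv = 1×(217 − 3.5×24)×25 = 3325 mm²; tension to near edge: (31 − 0.5×24)×25 = 475 mm². R_n = min(0.6×450×3325, 0.6×345×5425) + 1.0×450×475 = min(897.75, 1123) + 213.75 = 1111.5 kN. φR_n = 0.75 × 1111.5 = 833.6 kN.
Governing: min(350.6, 1417.5, 911.3, 833.6) = 350.6 kN → bolt shear.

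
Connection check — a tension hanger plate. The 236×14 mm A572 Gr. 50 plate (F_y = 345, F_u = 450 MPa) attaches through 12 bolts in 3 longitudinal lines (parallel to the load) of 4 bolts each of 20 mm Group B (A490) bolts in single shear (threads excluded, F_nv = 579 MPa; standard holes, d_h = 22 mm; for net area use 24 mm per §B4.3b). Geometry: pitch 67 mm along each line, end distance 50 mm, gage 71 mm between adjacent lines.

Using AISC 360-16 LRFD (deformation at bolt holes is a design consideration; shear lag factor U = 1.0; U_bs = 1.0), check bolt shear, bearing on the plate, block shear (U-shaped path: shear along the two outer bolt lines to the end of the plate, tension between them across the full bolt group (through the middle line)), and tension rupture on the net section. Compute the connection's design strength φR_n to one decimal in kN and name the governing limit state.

774.9 kN (net-section rupture governs)

Bolt shear: A_b = π(20)²/4 = 314.16 mm². φR_n = 0.75 × 579 × 314.16 × 12 × 1 = 1637.1 kN.
Bearing (14 mm plate, F_u = 450 MPa): end bolts L_c = 50 − 22/2 = 39, R_n = min(1.2×39×14×450, 2.4×20×14×450) = 294.84 kN/bolt; interior L_c = 67 − 22 = 45, R_n = 302.4 kN/bolt. φR_n = 0.75 × (3×294.84 + 9×302.4) = 2704.6 kN.
Block shear: shear path 2×[50+3×67] = 2×251 mm, A_gv = 7028, A_nv = 2×(251 − 3.5×24)×14 = 4676 mm²; tension across gage: (142 − 2×24)×14 = 1316 mm². R_n = min(0.6×450×4676, 0.6×345×7028) + 1.0×450×1316 = min(1262.5, 1454.8) + 592.2 = 1854.7 kN. φR_n = 0.75 × 1854.7 = 1391.0 kN.
Tension rupture (net): A_n = (236 − 3×24)×14 = 2296 mm² (U = 1.0, A_e = A_n). φR_n = 0.75 × 450 × 2296 = 774.9 kN.
Governing: min(1637.1, 2704.6, 1391.0, 774.9) = 774.9 kN → net-section rupture.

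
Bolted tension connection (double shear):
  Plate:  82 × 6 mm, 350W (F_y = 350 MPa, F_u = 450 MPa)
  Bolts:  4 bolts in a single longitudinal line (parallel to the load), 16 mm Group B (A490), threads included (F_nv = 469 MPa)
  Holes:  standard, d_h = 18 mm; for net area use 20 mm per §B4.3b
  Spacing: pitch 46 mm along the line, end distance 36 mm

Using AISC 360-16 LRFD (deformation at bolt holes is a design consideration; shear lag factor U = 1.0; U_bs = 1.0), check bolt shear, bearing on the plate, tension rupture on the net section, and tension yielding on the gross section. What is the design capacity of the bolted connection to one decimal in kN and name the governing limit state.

125.6 kN (net-section rupture governs)

Bolt shear: A_b = π(16)²/4 = 201.06 mm². φR_n = 0.75 × 469 × 201.06 × 4 × 2 = 565.8 kN.
Bearing (6 mm plate, F_u = 450 MPa): end bolts L_c = 36 − 18/2 = 27, R_n = min(1.2×27×6×450, 2.4×16×6×450) = 87.48 kN/bolt; interior L_c = 46 − 18 = 28, R_n = 90.72 kN/bolt. φR_n = 0.75 × (1×87.48 + 3×90.72) = 269.7 kN.
Tension rupture (net): A_n = (82 − 1×20)×6 = 372 mm² (U = 1.0, A_e = A_n). φR_n = 0.75 × 450 × 372 = 125.6 kN.
Tension yield (gross): A_g = 82×6 = 492 mm². φR_n = 0.90 × 350 × 492 = 155.0 kN.
Governing: min(565.8, 269.7, 125.6, 155.0) = 125.6 kN → net-section rupture.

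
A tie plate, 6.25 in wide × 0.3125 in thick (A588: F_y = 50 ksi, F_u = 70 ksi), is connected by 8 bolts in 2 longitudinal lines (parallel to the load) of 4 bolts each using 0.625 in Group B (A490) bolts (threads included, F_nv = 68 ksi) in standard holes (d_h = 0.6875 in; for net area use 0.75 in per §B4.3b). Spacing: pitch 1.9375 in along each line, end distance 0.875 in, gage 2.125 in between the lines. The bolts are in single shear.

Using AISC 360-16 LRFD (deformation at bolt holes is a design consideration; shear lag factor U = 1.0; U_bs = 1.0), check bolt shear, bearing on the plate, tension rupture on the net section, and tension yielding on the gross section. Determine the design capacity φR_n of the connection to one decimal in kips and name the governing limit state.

Bolt shear: A_b = π(0.625)²/4 = 0.3068 in². φR_n = 0.75 × 68 × 0.3068 × 8 × 1 = 125.2 kips.
Bearing (0.3125 in plate, F_u = 70 ksi): end bolts L_c = 0.875 − 0.6875/2 = 0.53125, R_n = min(1.2×0.53125×0.3125×70, 2.4×0.625×0.3125×70) = 13.945 kips/bolt; interior L_c = 1.9375 − 0.6875 = 1.25, R_n = 32.813 kips/bolt. φR_n = 0.75 × (2×13.945 + 6×32.813) = 168.6 kips.
Tension rupture (net): A_n = (6.25 − 2×0.75)×0.3125 = 1.4844 in² (U = 1.0, A_e = A_n). φR_n = 0.75 × 70 × 1.4844 = 77.9 kips.
Tension yield (gross): A_g = 6.25×0.3125 = 1.9531 in². φR_n = 0.90 × 50 × 1.9531 = 87.9 kips.
Governing: min(125.2, 168.6, 77.9, 87.9) = 77.9 kips → net-section rupture.

77.9 kips (net-section rupture governs)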